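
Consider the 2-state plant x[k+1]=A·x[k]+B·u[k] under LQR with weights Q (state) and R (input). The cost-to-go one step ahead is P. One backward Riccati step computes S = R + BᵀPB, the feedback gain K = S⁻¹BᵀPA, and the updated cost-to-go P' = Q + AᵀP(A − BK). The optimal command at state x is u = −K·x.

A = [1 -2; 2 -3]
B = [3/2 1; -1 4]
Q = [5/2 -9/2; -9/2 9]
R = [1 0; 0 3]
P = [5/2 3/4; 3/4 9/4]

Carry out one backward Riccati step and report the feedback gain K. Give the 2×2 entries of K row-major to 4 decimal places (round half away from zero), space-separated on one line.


BᵀP = [3.0000 -1.1250; 5.5000 9.7500]
S = R + BᵀPB = [1 0; 0 3] + [5.6250 -1.5000; -1.5000 44.5000] = [6.6250 -1.5000; -1.5000 47.5000]
BᵀPA = [0.7500 -2.6250; 25.0000 -40.2500]
K = S⁻¹·BᵀPA = [0.2340 -0.5923; 0.5337 -0.8661]
A−BK = [0.1152 -0.2454; 0.0992 -0.1280]
AᵀP(A−BK) = [0.9818 -1.6539; -1.6539 2.8357]
P' = Q + AᵀP(A−BK) = [3.4818 -6.1539; -6.1539 11.8357]
tr(P') = 15.3175

0.2340 -0.5923 0.5337 -0.8661


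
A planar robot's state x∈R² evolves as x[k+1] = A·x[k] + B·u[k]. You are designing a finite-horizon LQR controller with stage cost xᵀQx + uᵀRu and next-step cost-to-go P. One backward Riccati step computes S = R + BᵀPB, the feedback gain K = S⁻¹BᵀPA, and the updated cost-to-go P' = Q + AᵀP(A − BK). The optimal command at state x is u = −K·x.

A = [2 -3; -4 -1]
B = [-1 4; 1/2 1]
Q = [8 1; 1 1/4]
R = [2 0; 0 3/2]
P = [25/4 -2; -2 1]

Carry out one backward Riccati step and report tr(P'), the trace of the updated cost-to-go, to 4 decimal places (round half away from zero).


17.3215

BᵀP = [-7.2500 2.5000; 23.0000 -7.0000]
S = R + BᵀPB = [2 0; 0 3/2] + [8.5000 -26.5000; -26.5000 85.0000] = [10.5000 -26.5000; -26.5000 86.5000]
BᵀPA = [-24.5000 19.2500; 74.0000 -62.0000]
K = S⁻¹·BᵀPA = [-0.7682 0.1074; 0.6201 -0.6839]
A−BK = [-1.2488 -0.1572; -4.2360 -0.3698]
AᵀP(A−BK) = [8.2882 -0.2630; -0.2630 0.7832]
P' = Q + AᵀP(A−BK) = [16.2882 0.7370; 0.7370 1.0332]
tr(P') = 17.3215


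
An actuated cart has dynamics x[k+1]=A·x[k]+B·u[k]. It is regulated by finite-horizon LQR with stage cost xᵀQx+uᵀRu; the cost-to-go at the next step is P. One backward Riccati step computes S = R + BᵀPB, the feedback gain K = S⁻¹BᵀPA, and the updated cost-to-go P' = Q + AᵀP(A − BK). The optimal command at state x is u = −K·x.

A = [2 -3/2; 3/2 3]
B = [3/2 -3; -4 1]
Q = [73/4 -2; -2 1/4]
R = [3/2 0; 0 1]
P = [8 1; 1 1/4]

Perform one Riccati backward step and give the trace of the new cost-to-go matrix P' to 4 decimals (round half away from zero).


19.9914

BᵀP = [8.0000 0.5000; -23.0000 -2.7500]
S = R + BᵀPB = [3/2 0; 0 1] + [10.0000 -23.5000; -23.5000 66.2500] = [11.5000 -23.5000; -23.5000 67.2500]
BᵀPA = [16.7500 -10.5000; -50.1250 26.2500]
K = S⁻¹·BᵀPA = [-0.2329 -0.4036; -0.8267 0.2493]
A−BK = [-0.1309 -0.1467; 1.3951 1.1362]
AᵀP(A−BK) = [1.0233 0.1314; 0.1314 0.4681]
P' = Q + AᵀP(A−BK) = [19.2733 -1.8686; -1.8686 0.7181]
tr(P') = 19.9914


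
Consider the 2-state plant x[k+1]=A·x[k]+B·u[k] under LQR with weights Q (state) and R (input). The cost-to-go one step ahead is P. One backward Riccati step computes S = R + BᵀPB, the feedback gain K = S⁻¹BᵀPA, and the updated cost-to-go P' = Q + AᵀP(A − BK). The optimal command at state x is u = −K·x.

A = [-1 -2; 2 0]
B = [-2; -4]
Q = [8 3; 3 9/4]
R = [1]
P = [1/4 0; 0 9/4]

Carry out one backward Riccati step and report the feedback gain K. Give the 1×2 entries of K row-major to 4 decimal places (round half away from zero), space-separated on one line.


BᵀP = [-0.5000 -9.0000]
S = R + BᵀPB = [1] + [37.0000] = [38.0000]
BᵀPA = [-17.5000 1.0000]
K = S⁻¹·BᵀPA = [-0.4605 0.0263]
A−BK = [-1.9211 -1.9474; 0.1579 0.1053]
AᵀP(A−BK) = [1.1908 0.9605; 0.9605 0.9737]
P' = Q + AᵀP(A−BK) = [9.1908 3.9605; 3.9605 3.2237]
tr(P') = 12.4145

-0.4605 0.0263


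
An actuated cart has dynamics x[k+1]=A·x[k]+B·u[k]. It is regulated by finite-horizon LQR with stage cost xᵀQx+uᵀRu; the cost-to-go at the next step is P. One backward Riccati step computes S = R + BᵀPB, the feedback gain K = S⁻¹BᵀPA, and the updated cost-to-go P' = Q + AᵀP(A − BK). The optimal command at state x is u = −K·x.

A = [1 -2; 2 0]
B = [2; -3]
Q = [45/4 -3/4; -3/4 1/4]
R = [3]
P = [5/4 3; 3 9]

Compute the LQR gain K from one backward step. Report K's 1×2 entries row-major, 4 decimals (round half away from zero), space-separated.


BᵀP = [-6.5000 -21.0000]
S = R + BᵀPB = [3] + [50.0000] = [53.0000]
BᵀPA = [-48.5000 13.0000]
K = S⁻¹·BᵀPA = [-0.9151 0.2453]
A−BK = [2.8302 -2.4906; -0.7453 0.7358]
AᵀP(A−BK) = [4.8679 -2.6038; -2.6038 1.8113]
P' = Q + AᵀP(A−BK) = [16.1179 -3.3538; -3.3538 2.0613]
tr(P') = 18.1792

-0.9151 0.2453


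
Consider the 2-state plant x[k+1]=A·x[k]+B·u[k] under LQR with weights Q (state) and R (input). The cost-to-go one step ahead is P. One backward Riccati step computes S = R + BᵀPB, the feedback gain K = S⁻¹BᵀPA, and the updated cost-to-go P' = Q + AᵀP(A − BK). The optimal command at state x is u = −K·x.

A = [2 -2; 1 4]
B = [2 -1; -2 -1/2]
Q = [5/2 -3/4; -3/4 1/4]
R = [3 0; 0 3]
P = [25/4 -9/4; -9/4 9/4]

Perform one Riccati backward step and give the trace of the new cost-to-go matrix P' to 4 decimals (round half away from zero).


14.7500

BᵀP = [17.0000 -9.0000; -5.1250 1.1250]
S = R + BᵀPB = [3 0; 0 3] + [52.0000 -12.5000; -12.5000 4.5625] = [55.0000 -12.5000; -12.5000 7.5625]
BᵀPA = [25.0000 -70.0000; -9.1250 14.7500]
K = S⁻¹·BᵀPA = [0.2888 -1.3285; -0.7292 -0.2455]
A−BK = [0.6931 0.4116; 1.2130 1.2202]
AᵀP(A−BK) = [4.3755 1.4729; 1.4729 7.6245]
P' = Q + AᵀP(A−BK) = [6.8755 0.7229; 0.7229 7.8745]
tr(P') = 14.7500


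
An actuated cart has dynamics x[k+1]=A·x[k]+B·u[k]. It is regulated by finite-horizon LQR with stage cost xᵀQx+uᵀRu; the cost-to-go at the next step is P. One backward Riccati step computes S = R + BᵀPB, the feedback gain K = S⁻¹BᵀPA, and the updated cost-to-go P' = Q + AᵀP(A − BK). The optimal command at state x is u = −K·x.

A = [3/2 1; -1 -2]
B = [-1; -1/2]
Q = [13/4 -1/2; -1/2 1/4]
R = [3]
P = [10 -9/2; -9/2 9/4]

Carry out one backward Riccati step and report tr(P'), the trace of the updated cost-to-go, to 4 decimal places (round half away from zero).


BᵀP = [-7.7500 3.3750]
S = R + BᵀPB = [3] + [6.0625] = [9.0625]
BᵀPA = [-15.0000 -14.5000]
K = S⁻¹·BᵀPA = [-1.6552 -1.6000]
A−BK = [-0.1552 -0.6000; -1.8276 -2.8000]
AᵀP(A−BK) = [13.4224 13.5000; 13.5000 13.8000]
P' = Q + AᵀP(A−BK) = [16.6724 13.0000; 13.0000 14.0500]
tr(P') = 30.7224

30.7224


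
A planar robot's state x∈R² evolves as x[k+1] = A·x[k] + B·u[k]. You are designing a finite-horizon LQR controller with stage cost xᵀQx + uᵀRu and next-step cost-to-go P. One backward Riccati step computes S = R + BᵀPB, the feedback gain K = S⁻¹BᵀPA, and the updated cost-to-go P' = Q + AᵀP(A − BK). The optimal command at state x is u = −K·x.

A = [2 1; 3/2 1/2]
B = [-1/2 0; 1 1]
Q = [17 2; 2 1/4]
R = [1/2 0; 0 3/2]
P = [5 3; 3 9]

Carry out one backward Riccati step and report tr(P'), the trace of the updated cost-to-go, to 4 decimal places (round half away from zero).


BᵀP = [0.5000 7.5000; 3.0000 9.0000]
S = R + BᵀPB = [1/2 0; 0 3/2] + [7.2500 7.5000; 7.5000 9.0000] = [7.7500 7.5000; 7.5000 10.5000]
BᵀPA = [12.2500 4.2500; 19.5000 7.5000]
K = S⁻¹·BᵀPA = [-0.7015 -0.4627; 2.3582 1.0448]
A−BK = [1.6493 0.7687; -0.1567 -0.0821]
AᵀP(A−BK) = [20.8582 9.5448; 9.5448 4.3806]
P' = Q + AᵀP(A−BK) = [37.8582 11.5448; 11.5448 4.6306]
tr(P') = 42.4888

42.4888


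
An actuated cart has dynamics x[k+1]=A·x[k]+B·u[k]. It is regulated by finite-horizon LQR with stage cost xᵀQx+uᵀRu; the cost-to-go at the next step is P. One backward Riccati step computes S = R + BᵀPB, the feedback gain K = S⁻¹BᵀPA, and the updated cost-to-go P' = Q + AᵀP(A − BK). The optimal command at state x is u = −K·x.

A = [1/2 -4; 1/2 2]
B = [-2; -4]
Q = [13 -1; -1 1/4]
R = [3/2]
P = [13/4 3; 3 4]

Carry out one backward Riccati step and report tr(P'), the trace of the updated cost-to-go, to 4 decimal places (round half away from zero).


BᵀP = [-18.5000 -22.0000]
S = R + BᵀPB = [3/2] + [125.0000] = [126.5000]
BᵀPA = [-20.2500 30.0000]
K = S⁻¹·BᵀPA = [-0.1601 0.2372]
A−BK = [0.1798 -3.5257; -0.1403 2.9486]
AᵀP(A−BK) = [0.0709 -0.6976; -0.6976 12.8854]
P' = Q + AᵀP(A−BK) = [13.0709 -1.6976; -1.6976 13.1354]
tr(P') = 26.2063

26.2063


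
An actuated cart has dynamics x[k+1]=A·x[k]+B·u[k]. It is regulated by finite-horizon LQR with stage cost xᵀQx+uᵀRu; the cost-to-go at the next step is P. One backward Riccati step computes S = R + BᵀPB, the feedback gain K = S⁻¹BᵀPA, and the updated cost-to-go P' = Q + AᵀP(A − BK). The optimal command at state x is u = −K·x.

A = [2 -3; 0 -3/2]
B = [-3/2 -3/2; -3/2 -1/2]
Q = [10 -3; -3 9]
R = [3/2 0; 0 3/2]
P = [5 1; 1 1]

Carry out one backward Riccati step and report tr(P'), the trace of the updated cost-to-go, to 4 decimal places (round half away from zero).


23.5942

BᵀP = [-9.0000 -3.0000; -8.0000 -2.0000]
S = R + BᵀPB = [3/2 0; 0 3/2] + [18.0000 15.0000; 15.0000 13.0000] = [19.5000 15.0000; 15.0000 14.5000]
BᵀPA = [-18.0000 31.5000; -16.0000 27.0000]
K = S⁻¹·BᵀPA = [-0.3636 0.8961; -0.7273 0.9351]
A−BK = [0.3636 -0.2532; -0.9091 0.3117]
AᵀP(A−BK) = [1.8182 -1.9091; -1.9091 2.7760]
P' = Q + AᵀP(A−BK) = [11.8182 -4.9091; -4.9091 11.7760]
tr(P') = 23.5942


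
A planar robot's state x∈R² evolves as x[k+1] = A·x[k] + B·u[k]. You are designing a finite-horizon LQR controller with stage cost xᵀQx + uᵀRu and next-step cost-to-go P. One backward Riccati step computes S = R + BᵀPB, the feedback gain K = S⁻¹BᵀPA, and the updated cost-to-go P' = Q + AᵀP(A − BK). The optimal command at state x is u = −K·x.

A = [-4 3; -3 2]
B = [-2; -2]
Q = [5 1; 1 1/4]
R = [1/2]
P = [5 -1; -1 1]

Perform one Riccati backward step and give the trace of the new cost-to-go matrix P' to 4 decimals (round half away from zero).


10.2803

BᵀP = [-8.0000 0.0000]
S = R + BᵀPB = [1/2] + [16.0000] = [16.5000]
BᵀPA = [32.0000 -24.0000]
K = S⁻¹·BᵀPA = [1.9394 -1.4545]
A−BK = [-0.1212 0.0909; 0.8788 -0.9091]
AᵀP(A−BK) = [2.9394 -2.4545; -2.4545 2.0909]
P' = Q + AᵀP(A−BK) = [7.9394 -1.4545; -1.4545 2.3409]
tr(P') = 10.2803


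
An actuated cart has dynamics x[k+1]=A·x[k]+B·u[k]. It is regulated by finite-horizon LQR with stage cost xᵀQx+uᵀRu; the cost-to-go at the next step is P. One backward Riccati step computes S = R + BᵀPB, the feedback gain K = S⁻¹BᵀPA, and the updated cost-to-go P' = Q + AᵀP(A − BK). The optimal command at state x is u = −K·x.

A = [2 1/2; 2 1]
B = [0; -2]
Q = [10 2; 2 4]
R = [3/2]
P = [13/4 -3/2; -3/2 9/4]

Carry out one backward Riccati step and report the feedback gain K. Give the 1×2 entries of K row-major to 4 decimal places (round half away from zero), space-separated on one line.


-0.2857 -0.2857

BᵀP = [3.0000 -4.5000]
S = R + BᵀPB = [3/2] + [9.0000] = [10.5000]
BᵀPA = [-3.0000 -3.0000]
K = S⁻¹·BᵀPA = [-0.2857 -0.2857]
A−BK = [2.0000 0.5000; 1.4286 0.4286]
AᵀP(A−BK) = [9.1429 2.3929; 2.3929 0.7054]
P' = Q + AᵀP(A−BK) = [19.1429 4.3929; 4.3929 4.7054]
tr(P') = 23.8482


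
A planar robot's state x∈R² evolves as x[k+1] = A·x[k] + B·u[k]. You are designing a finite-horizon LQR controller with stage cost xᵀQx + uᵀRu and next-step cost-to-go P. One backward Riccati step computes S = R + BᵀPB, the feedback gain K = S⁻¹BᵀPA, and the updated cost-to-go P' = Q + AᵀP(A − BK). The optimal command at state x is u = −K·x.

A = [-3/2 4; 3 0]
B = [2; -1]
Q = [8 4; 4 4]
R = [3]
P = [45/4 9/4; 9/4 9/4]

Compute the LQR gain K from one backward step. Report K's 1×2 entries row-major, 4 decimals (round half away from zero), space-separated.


-0.5727 1.9636

BᵀP = [20.2500 2.2500]
S = R + BᵀPB = [3] + [38.2500] = [41.2500]
BᵀPA = [-23.6250 81.0000]
K = S⁻¹·BᵀPA = [-0.5727 1.9636]
A−BK = [-0.3545 0.0727; 2.4273 1.9636]
AᵀP(A−BK) = [11.7818 5.8909; 5.8909 20.9455]
P' = Q + AᵀP(A−BK) = [19.7818 9.8909; 9.8909 24.9455]
tr(P') = 44.7273


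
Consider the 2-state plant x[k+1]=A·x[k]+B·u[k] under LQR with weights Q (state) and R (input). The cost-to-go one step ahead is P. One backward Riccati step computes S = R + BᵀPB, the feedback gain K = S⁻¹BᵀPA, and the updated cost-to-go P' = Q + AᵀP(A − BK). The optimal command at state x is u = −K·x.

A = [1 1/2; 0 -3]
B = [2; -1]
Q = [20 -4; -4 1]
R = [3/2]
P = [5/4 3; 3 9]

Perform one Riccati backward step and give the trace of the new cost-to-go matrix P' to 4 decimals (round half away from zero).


BᵀP = [-0.5000 -3.0000]
S = R + BᵀPB = [3/2] + [2.0000] = [3.5000]
BᵀPA = [-0.5000 8.7500]
K = S⁻¹·BᵀPA = [-0.1429 2.5000]
A−BK = [1.2857 -4.5000; -0.1429 -0.5000]
AᵀP(A−BK) = [1.1786 -7.1250; -7.1250 50.4375]
P' = Q + AᵀP(A−BK) = [21.1786 -11.1250; -11.1250 51.4375]
tr(P') = 72.6161

72.6161


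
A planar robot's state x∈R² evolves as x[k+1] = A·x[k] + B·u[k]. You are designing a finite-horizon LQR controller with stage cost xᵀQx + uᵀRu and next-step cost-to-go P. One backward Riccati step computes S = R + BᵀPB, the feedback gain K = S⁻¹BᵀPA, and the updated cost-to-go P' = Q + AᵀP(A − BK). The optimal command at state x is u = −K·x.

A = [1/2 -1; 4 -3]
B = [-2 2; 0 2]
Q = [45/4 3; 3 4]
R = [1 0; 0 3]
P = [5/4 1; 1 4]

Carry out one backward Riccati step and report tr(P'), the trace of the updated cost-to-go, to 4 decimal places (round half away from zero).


31.4184

BᵀP = [-2.5000 -2.0000; 4.5000 10.0000]
S = R + BᵀPB = [1 0; 0 3] + [5.0000 -9.0000; -9.0000 29.0000] = [6.0000 -9.0000; -9.0000 32.0000]
BᵀPA = [-9.2500 8.5000; 42.2500 -34.5000]
K = S⁻¹·BᵀPA = [0.7590 -0.3468; 1.5338 -1.1757]
A−BK = [-1.0495 0.6577; 0.9324 -0.6486]
AᵀP(A−BK) = [10.5310 -7.6610; -7.6610 5.6374]
P' = Q + AᵀP(A−BK) = [21.7810 -4.6610; -4.6610 9.6374]
tr(P') = 31.4184


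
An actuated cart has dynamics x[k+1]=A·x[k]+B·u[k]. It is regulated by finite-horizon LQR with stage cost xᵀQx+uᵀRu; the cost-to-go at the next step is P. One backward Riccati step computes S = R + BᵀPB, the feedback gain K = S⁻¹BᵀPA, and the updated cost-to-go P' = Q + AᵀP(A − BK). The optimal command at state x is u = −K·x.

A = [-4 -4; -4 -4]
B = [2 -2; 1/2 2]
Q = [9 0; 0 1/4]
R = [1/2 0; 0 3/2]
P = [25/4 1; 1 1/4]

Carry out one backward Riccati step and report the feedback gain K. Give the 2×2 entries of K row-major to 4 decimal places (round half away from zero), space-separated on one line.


-2.1077 -2.1077 0.1106 0.1106

BᵀP = [13.0000 2.1250; -10.5000 -1.5000]
S = R + BᵀPB = [1/2 0; 0 3/2] + [27.0625 -21.7500; -21.7500 18.0000] = [27.5625 -21.7500; -21.7500 19.5000]
BᵀPA = [-60.5000 -60.5000; 48.0000 48.0000]
K = S⁻¹·BᵀPA = [-2.1077 -2.1077; 0.1106 0.1106]
A−BK = [0.4367 0.4367; -3.1674 -3.1674]
AᵀP(A−BK) = [3.1732 3.1732; 3.1732 3.1732]
P' = Q + AᵀP(A−BK) = [12.1732 3.1732; 3.1732 3.4232]
tr(P') = 15.5964


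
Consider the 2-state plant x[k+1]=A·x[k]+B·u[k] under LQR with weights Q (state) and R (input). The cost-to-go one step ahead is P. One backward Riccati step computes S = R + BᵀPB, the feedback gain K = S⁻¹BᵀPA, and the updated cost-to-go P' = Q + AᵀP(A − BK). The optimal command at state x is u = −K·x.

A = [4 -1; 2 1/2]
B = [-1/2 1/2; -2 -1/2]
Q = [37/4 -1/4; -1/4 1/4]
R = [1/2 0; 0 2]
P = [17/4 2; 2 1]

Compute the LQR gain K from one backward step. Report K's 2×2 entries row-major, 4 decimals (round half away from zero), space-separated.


-3.1485 0.4742 0.2510 -0.0580

BᵀP = [-6.1250 -3.0000; 1.1250 0.5000]
S = R + BᵀPB = [1/2 0; 0 2] + [9.0625 -1.5625; -1.5625 0.3125] = [9.5625 -1.5625; -1.5625 2.3125]
BᵀPA = [-30.5000 4.6250; 5.5000 -0.8750]
K = S⁻¹·BᵀPA = [-3.1485 0.4742; 0.2510 -0.0580]
A−BK = [2.3002 -0.7339; -4.1716 1.4194]
AᵀP(A−BK) = [6.5894 -1.2184; -1.2184 0.2562]
P' = Q + AᵀP(A−BK) = [15.8394 -1.4684; -1.4684 0.5062]
tr(P') = 16.3455


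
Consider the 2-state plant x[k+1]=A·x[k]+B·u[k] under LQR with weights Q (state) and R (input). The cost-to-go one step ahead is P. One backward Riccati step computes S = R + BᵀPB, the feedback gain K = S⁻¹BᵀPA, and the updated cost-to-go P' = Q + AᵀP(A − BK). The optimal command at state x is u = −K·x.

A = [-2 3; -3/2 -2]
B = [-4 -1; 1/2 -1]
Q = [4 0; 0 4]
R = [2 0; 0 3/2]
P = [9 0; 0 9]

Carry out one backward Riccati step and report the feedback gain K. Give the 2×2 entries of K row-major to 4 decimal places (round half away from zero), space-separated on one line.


BᵀP = [-36.0000 4.5000; -9.0000 -9.0000]
S = R + BᵀPB = [2 0; 0 3/2] + [146.2500 31.5000; 31.5000 18.0000] = [148.2500 31.5000; 31.5000 19.5000]
BᵀPA = [65.2500 -117.0000; 31.5000 -9.0000]
K = S⁻¹·BᵀPA = [0.1475 -1.0523; 1.3770 1.2384]
A−BK = [-0.0328 0.0290; -0.1967 -0.2354]
AᵀP(A−BK) = [3.2459 2.6557; 2.6557 5.0217]
P' = Q + AᵀP(A−BK) = [7.2459 2.6557; 2.6557 9.0217]
tr(P') = 16.2676

0.1475 -1.0523 1.3770 1.2384


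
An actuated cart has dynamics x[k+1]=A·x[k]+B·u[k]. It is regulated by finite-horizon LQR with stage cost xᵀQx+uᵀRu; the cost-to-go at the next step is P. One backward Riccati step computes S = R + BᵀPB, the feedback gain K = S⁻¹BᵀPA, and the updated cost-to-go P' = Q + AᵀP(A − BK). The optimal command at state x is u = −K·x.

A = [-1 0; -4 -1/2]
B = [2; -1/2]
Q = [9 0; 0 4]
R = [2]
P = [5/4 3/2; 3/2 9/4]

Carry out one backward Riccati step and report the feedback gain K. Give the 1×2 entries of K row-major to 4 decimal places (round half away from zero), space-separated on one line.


-2.0274 -0.2055

BᵀP = [1.7500 1.8750]
S = R + BᵀPB = [2] + [2.5625] = [4.5625]
BᵀPA = [-9.2500 -0.9375]
K = S⁻¹·BᵀPA = [-2.0274 -0.2055]
A−BK = [3.0548 0.4110; -5.0137 -0.6027]
AᵀP(A−BK) = [30.4966 3.3493; 3.3493 0.3699]
P' = Q + AᵀP(A−BK) = [39.4966 3.3493; 3.3493 4.3699]
tr(P') = 43.8664


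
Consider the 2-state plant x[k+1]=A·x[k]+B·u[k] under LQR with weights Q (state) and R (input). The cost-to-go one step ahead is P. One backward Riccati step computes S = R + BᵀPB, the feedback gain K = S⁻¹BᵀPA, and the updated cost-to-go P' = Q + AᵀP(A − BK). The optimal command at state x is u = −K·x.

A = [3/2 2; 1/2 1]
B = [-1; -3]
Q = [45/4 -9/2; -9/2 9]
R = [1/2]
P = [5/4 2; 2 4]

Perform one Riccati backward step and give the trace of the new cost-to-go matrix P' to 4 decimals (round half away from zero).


BᵀP = [-7.2500 -14.0000]
S = R + BᵀPB = [1/2] + [49.2500] = [49.7500]
BᵀPA = [-17.8750 -28.5000]
K = S⁻¹·BᵀPA = [-0.3593 -0.5729]
A−BK = [1.1407 1.4271; -0.5779 -0.7186]
AᵀP(A−BK) = [0.3901 0.5101; 0.5101 0.6734]
P' = Q + AᵀP(A−BK) = [11.6401 -3.9899; -3.9899 9.6734]
tr(P') = 21.3134

21.3134


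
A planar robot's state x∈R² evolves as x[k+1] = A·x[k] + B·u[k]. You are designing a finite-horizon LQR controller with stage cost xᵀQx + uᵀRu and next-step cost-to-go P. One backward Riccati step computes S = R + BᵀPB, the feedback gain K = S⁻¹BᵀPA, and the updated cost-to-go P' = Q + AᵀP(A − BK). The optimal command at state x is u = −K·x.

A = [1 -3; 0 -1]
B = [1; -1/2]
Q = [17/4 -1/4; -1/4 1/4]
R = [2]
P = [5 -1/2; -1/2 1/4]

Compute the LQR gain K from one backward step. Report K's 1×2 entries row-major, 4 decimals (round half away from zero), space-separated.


0.6942 -2.0000

BᵀP = [5.2500 -0.6250]
S = R + BᵀPB = [2] + [5.5625] = [7.5625]
BᵀPA = [5.2500 -15.1250]
K = S⁻¹·BᵀPA = [0.6942 -2.0000]
A−BK = [0.3058 -1.0000; 0.3471 -2.0000]
AᵀP(A−BK) = [1.3554 -4.0000; -4.0000 12.0000]
P' = Q + AᵀP(A−BK) = [5.6054 -4.2500; -4.2500 12.2500]
tr(P') = 17.8554


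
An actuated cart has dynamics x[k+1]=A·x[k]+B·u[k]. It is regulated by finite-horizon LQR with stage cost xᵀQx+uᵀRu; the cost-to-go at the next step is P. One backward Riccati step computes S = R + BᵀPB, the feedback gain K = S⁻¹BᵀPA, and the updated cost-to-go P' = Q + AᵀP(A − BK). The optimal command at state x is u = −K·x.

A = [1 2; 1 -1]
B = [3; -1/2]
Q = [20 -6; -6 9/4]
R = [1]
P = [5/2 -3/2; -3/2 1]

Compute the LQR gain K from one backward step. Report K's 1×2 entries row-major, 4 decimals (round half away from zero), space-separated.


0.1150 0.7611

BᵀP = [8.2500 -5.0000]
S = R + BᵀPB = [1] + [27.2500] = [28.2500]
BᵀPA = [3.2500 21.5000]
K = S⁻¹·BᵀPA = [0.1150 0.7611]
A−BK = [0.6549 -0.2832; 1.0575 -0.6195]
AᵀP(A−BK) = [0.1261 0.0265; 0.0265 0.6372]
P' = Q + AᵀP(A−BK) = [20.1261 -5.9735; -5.9735 2.8872]
tr(P') = 23.0133


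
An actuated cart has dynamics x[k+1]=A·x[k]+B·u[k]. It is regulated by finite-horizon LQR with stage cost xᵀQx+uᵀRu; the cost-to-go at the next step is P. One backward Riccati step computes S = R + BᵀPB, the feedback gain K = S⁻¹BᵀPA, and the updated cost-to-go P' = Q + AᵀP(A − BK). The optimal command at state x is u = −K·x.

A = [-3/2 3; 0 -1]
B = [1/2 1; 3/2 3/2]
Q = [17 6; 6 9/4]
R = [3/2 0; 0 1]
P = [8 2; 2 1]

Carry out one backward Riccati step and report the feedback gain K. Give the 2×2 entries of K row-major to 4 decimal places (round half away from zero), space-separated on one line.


-0.1060 0.0565 -0.8905 1.6749

BᵀP = [7.0000 2.5000; 11.0000 3.5000]
S = R + BᵀPB = [3/2 0; 0 1] + [7.2500 10.7500; 10.7500 16.2500] = [8.7500 10.7500; 10.7500 17.2500]
BᵀPA = [-10.5000 18.5000; -16.5000 29.5000]
K = S⁻¹·BᵀPA = [-0.1060 0.0565; -0.8905 1.6749]
A−BK = [-0.5565 1.2968; 1.4947 -3.5972]
AᵀP(A−BK) = [2.1943 -4.7703; -4.7703 10.5442]
P' = Q + AᵀP(A−BK) = [19.1943 1.2297; 1.2297 12.7942]
tr(P') = 31.9885


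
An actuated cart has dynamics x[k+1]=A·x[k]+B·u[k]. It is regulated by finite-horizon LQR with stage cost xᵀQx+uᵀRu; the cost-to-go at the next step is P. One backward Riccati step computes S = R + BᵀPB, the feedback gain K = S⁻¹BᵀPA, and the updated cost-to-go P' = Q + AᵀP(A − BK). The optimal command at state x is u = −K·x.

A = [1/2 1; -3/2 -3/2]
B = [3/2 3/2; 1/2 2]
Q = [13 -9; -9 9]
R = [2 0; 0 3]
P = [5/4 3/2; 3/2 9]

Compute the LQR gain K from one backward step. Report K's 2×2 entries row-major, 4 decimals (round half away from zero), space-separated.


BᵀP = [2.6250 6.7500; 4.8750 20.2500]
S = R + BᵀPB = [2 0; 0 3] + [7.3125 17.4375; 17.4375 47.8125] = [9.3125 17.4375; 17.4375 50.8125]
BᵀPA = [-8.8125 -7.5000; -27.9375 -25.5000]
K = S⁻¹·BᵀPA = [0.2328 0.3758; -0.6297 -0.6308]
A−BK = [1.0953 1.3825; -0.3570 -0.4263]
AᵀP(A−BK) = [2.7716 3.1885; 3.1885 3.7328]
P' = Q + AᵀP(A−BK) = [15.7716 -5.8115; -5.8115 12.7328]
tr(P') = 28.5044

0.2328 0.3758 -0.6297 -0.6308


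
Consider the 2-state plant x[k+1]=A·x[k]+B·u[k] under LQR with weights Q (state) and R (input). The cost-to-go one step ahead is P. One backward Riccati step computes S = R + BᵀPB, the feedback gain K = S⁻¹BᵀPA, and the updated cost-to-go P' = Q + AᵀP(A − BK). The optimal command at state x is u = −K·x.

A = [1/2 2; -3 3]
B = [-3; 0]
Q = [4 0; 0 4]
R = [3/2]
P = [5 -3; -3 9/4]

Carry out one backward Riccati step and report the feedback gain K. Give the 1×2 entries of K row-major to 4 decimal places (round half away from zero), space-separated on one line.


-0.7419 -0.0645

BᵀP = [-15.0000 9.0000]
S = R + BᵀPB = [3/2] + [45.0000] = [46.5000]
BᵀPA = [-34.5000 -3.0000]
K = S⁻¹·BᵀPA = [-0.7419 -0.0645]
A−BK = [-1.7258 1.8065; -3.0000 3.0000]
AᵀP(A−BK) = [4.9032 -3.9758; -3.9758 4.0565]
P' = Q + AᵀP(A−BK) = [8.9032 -3.9758; -3.9758 8.0565]
tr(P') = 16.9597


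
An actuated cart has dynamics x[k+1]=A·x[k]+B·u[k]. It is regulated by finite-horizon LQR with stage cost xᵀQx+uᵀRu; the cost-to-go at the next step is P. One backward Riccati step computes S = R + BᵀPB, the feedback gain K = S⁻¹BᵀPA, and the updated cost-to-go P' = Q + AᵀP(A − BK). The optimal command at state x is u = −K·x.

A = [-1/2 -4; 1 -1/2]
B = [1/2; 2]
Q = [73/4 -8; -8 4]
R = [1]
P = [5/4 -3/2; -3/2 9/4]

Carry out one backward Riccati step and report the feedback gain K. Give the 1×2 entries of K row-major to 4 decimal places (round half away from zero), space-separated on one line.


BᵀP = [-2.3750 3.7500]
S = R + BᵀPB = [1] + [6.3125] = [7.3125]
BᵀPA = [4.9375 7.6250]
K = S⁻¹·BᵀPA = [0.6752 1.0427]
A−BK = [-0.8376 -4.5214; -0.3504 -2.5855]
AᵀP(A−BK) = [0.7286 1.8515; 1.8515 6.6116]
P' = Q + AᵀP(A−BK) = [18.9786 -6.1485; -6.1485 10.6116]
tr(P') = 29.5903

0.6752 1.0427


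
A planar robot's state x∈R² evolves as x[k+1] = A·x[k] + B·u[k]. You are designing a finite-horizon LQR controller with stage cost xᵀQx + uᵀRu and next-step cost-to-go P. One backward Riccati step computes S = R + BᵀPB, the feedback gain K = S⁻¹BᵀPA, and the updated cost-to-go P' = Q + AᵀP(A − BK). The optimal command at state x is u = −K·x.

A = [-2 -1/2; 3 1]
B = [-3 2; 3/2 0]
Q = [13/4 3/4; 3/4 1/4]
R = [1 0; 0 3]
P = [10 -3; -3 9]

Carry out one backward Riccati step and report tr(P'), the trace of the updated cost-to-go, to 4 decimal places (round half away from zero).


BᵀP = [-34.5000 22.5000; 20.0000 -6.0000]
S = R + BᵀPB = [1 0; 0 3] + [137.2500 -69.0000; -69.0000 40.0000] = [138.2500 -69.0000; -69.0000 43.0000]
BᵀPA = [136.5000 39.7500; -58.0000 -16.0000]
K = S⁻¹·BᵀPA = [1.5776 0.5113; 1.1827 0.4484]
A−BK = [0.3675 0.1372; 0.6336 0.2331]
AᵀP(A−BK) = [10.2513 3.7128; 3.7128 1.3497]
P' = Q + AᵀP(A−BK) = [13.5013 4.4628; 4.4628 1.5997]
tr(P') = 15.1010

15.1010


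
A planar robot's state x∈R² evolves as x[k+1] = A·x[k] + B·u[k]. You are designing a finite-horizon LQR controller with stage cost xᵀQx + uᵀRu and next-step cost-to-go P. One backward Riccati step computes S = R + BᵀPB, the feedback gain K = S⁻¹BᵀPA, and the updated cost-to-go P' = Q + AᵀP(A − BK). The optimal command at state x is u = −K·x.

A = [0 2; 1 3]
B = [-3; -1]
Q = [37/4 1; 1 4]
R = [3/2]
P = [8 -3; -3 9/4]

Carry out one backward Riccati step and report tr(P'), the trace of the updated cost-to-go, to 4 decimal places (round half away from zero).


BᵀP = [-21.0000 6.7500]
S = R + BᵀPB = [3/2] + [56.2500] = [57.7500]
BᵀPA = [6.7500 -21.7500]
K = S⁻¹·BᵀPA = [0.1169 -0.3766]
A−BK = [0.3506 0.8701; 1.1169 2.6234]
AᵀP(A−BK) = [1.4610 3.2922; 3.2922 8.0584]
P' = Q + AᵀP(A−BK) = [10.7110 4.2922; 4.2922 12.0584]
tr(P') = 22.7695

22.7695


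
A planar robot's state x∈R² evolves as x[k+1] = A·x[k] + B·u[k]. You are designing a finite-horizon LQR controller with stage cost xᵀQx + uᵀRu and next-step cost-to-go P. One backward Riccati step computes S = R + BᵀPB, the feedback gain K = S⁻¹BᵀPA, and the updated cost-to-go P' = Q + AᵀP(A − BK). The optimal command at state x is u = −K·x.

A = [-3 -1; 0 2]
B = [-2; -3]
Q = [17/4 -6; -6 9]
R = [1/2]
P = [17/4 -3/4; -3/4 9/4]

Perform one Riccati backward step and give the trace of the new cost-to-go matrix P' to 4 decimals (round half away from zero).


BᵀP = [-6.2500 -5.2500]
S = R + BᵀPB = [1/2] + [28.2500] = [28.7500]
BᵀPA = [18.7500 -4.2500]
K = S⁻¹·BᵀPA = [0.6522 -0.1478]
A−BK = [-1.6957 -1.2957; 1.9565 1.5565]
AᵀP(A−BK) = [26.0217 20.0217; 20.0217 15.6217]
P' = Q + AᵀP(A−BK) = [30.2717 14.0217; 14.0217 24.6217]
tr(P') = 54.8935

54.8935


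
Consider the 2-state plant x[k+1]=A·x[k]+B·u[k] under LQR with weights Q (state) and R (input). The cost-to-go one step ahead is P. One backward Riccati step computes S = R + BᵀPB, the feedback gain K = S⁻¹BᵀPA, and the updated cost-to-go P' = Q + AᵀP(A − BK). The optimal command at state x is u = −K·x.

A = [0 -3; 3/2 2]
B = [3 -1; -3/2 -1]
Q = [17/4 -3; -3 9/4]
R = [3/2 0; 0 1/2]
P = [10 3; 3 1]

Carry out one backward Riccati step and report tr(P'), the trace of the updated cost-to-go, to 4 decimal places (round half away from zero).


BᵀP = [25.5000 7.5000; -13.0000 -4.0000]
S = R + BᵀPB = [3/2 0; 0 1/2] + [65.2500 -33.0000; -33.0000 17.0000] = [66.7500 -33.0000; -33.0000 17.5000]
BᵀPA = [11.2500 -61.5000; -6.0000 31.0000]
K = S⁻¹·BᵀPA = [-0.0142 -0.6730; -0.3697 0.5024]
A−BK = [-0.3270 -0.4787; 1.1090 1.4929]
AᵀP(A−BK) = [0.1919 0.0853; 0.0853 1.0379]
P' = Q + AᵀP(A−BK) = [4.4419 -2.9147; -2.9147 3.2879]
tr(P') = 7.7299

7.7299


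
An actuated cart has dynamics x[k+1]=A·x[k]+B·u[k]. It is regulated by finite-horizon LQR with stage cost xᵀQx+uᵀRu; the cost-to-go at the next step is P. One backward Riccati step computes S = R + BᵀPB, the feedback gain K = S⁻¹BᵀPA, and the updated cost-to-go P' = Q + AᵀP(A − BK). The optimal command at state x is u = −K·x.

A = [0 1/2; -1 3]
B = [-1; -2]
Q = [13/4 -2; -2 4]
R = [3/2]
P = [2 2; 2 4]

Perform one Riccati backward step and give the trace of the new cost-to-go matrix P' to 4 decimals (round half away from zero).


BᵀP = [-6.0000 -10.0000]
S = R + BᵀPB = [3/2] + [26.0000] = [27.5000]
BᵀPA = [10.0000 -33.0000]
K = S⁻¹·BᵀPA = [0.3636 -1.2000]
A−BK = [0.3636 -0.7000; -0.2727 0.6000]
AᵀP(A−BK) = [0.3636 -1.0000; -1.0000 2.9000]
P' = Q + AᵀP(A−BK) = [3.6136 -3.0000; -3.0000 6.9000]
tr(P') = 10.5136

10.5136


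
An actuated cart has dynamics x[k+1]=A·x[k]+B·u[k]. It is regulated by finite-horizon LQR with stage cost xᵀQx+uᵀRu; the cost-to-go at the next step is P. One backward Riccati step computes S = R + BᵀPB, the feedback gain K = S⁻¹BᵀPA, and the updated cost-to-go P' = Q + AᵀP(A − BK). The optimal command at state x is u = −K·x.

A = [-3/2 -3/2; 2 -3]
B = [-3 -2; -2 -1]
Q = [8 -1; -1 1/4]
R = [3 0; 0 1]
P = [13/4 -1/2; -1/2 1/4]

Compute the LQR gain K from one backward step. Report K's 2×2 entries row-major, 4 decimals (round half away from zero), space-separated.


0.1954 0.2056 0.5939 0.2741

BᵀP = [-8.7500 1.0000; -6.0000 0.7500]
S = R + BᵀPB = [3 0; 0 1] + [24.2500 16.5000; 16.5000 11.2500] = [27.2500 16.5000; 16.5000 12.2500]
BᵀPA = [15.1250 10.1250; 10.5000 6.7500]
K = S⁻¹·BᵀPA = [0.1954 0.2056; 0.5939 0.2741]
A−BK = [0.2741 -0.3350; 2.9848 -2.3147]
AᵀP(A−BK) = [2.1206 -0.9251; -0.9251 1.1307]
P' = Q + AᵀP(A−BK) = [10.1206 -1.9251; -1.9251 1.3807]
tr(P') = 11.5013


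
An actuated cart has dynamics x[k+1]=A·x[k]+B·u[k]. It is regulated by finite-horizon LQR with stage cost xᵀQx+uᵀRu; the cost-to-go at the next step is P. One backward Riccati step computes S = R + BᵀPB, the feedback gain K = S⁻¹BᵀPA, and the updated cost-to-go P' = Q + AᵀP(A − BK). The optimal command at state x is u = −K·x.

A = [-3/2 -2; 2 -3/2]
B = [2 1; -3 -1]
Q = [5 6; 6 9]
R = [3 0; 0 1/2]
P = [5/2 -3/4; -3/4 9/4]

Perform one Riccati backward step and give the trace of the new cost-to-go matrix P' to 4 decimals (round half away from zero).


23.7922

BᵀP = [7.2500 -8.2500; 3.2500 -3.0000]
S = R + BᵀPB = [3 0; 0 1/2] + [39.2500 15.5000; 15.5000 6.2500] = [42.2500 15.5000; 15.5000 6.7500]
BᵀPA = [-27.3750 -2.1250; -10.8750 -2.0000]
K = S⁻¹·BᵀPA = [-0.3609 0.3707; -0.7823 -1.1474]
A−BK = [0.0042 -1.5939; 0.1349 -1.5355]
AᵀP(A−BK) = [0.7370 -0.2691; -0.2691 9.0553]
P' = Q + AᵀP(A−BK) = [5.7370 5.7309; 5.7309 18.0553]
tr(P') = 23.7922


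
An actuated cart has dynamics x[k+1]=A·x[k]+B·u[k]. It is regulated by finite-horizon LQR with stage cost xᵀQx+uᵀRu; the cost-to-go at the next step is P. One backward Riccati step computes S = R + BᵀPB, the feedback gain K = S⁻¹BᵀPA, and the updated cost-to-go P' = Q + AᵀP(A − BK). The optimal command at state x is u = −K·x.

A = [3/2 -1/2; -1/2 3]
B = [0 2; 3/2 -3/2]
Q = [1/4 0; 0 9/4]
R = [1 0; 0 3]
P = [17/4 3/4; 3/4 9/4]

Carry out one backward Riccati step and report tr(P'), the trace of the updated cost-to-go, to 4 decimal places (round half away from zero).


6.7671

BᵀP = [1.1250 3.3750; 7.3750 -1.8750]
S = R + BᵀPB = [1 0; 0 3] + [5.0625 -2.8125; -2.8125 17.5625] = [6.0625 -2.8125; -2.8125 20.5625]
BᵀPA = [0.0000 9.5625; 12.0000 -9.3125]
K = S⁻¹·BᵀPA = [0.2891 1.4599; 0.6231 -0.2532]
A−BK = [0.2537 0.0064; 0.0011 0.4304]
AᵀP(A−BK) = [1.5225 0.0385; 0.0385 2.7446]
P' = Q + AᵀP(A−BK) = [1.7725 0.0385; 0.0385 4.9946]
tr(P') = 6.7671


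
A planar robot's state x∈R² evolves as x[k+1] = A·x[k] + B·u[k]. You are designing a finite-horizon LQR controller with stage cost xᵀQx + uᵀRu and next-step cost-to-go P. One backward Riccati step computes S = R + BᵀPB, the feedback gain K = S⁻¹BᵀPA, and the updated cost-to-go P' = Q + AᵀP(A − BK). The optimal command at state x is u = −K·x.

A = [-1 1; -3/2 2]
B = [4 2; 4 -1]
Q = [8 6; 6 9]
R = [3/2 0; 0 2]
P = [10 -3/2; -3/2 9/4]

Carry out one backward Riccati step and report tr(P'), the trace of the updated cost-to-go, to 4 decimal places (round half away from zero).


17.6467

BᵀP = [34.0000 3.0000; 21.5000 -5.2500]
S = R + BᵀPB = [3/2 0; 0 2] + [148.0000 65.0000; 65.0000 48.2500] = [149.5000 65.0000; 65.0000 50.2500]
BᵀPA = [-38.5000 40.0000; -13.6250 11.0000]
K = S⁻¹·BᵀPA = [-0.3191 0.3939; 0.1416 -0.2907]
A−BK = [-0.0068 0.0056; -0.0820 0.1336]
AᵀP(A−BK) = [0.2068 -0.2939; -0.2939 0.4400]
P' = Q + AᵀP(A−BK) = [8.2068 5.7061; 5.7061 9.4400]
tr(P') = 17.6467


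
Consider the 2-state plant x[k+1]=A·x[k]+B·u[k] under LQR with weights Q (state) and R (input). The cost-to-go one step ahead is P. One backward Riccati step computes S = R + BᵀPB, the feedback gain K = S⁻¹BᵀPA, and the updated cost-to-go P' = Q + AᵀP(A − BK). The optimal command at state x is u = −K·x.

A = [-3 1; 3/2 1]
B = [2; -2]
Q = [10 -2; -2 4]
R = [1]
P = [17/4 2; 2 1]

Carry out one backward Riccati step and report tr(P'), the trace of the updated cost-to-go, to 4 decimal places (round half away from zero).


BᵀP = [4.5000 2.0000]
S = R + BᵀPB = [1] + [5.0000] = [6.0000]
BᵀPA = [-10.5000 6.5000]
K = S⁻¹·BᵀPA = [-1.7500 1.0833]
A−BK = [0.5000 -1.1667; -2.0000 3.1667]
AᵀP(A−BK) = [4.1250 -2.8750; -2.8750 2.2083]
P' = Q + AᵀP(A−BK) = [14.1250 -4.8750; -4.8750 6.2083]
tr(P') = 20.3333

20.3333


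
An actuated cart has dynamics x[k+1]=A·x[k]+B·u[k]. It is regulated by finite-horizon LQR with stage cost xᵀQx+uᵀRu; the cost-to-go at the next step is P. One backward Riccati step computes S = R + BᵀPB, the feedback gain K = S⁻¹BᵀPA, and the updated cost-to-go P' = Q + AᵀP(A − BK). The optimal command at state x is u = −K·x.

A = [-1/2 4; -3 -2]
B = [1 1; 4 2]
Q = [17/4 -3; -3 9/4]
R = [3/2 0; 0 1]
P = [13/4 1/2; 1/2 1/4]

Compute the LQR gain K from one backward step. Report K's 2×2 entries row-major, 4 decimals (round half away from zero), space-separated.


-0.3846 0.2769 -0.2692 1.7538

BᵀP = [5.2500 1.5000; 4.2500 1.0000]
S = R + BᵀPB = [3/2 0; 0 1] + [11.2500 8.2500; 8.2500 6.2500] = [12.7500 8.2500; 8.2500 7.2500]
BᵀPA = [-7.1250 18.0000; -5.1250 15.0000]
K = S⁻¹·BᵀPA = [-0.3846 0.2769; -0.2692 1.7538]
A−BK = [0.1538 1.9692; -0.9231 -6.6154]
AᵀP(A−BK) = [0.4423 0.4615; 0.4615 13.7077]
P' = Q + AᵀP(A−BK) = [4.6923 -2.5385; -2.5385 15.9577]
tr(P') = 20.6500


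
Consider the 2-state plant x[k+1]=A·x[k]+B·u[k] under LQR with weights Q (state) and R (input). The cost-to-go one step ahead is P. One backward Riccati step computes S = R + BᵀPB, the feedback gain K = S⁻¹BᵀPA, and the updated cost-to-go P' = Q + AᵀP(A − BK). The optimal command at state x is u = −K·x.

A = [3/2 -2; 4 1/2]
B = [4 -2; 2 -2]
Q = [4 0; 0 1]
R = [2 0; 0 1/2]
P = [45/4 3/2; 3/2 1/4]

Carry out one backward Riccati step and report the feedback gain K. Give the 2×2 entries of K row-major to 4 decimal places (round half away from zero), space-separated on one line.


0.1652 -0.2522 -0.5853 0.3720

BᵀP = [48.0000 6.5000; -25.5000 -3.5000]
S = R + BᵀPB = [2 0; 0 1/2] + [205.0000 -109.0000; -109.0000 58.0000] = [207.0000 -109.0000; -109.0000 58.5000]
BᵀPA = [98.0000 -92.7500; -52.2500 49.2500]
K = S⁻¹·BᵀPA = [0.1652 -0.2522; -0.5853 0.3720]
A−BK = [-0.3315 -0.2473; 2.4989 1.7484]
AᵀP(A−BK) = [0.5382 0.0260; 0.0260 0.3515]
P' = Q + AᵀP(A−BK) = [4.5382 0.0260; 0.0260 1.3515]
tr(P') = 5.8896


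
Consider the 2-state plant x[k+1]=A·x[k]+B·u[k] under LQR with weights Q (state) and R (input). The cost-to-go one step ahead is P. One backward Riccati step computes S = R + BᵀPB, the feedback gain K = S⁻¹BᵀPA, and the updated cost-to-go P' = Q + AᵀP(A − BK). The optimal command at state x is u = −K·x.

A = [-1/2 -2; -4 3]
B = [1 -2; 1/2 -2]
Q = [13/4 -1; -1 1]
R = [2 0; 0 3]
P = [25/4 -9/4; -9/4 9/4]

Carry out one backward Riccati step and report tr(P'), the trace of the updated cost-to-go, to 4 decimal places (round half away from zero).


BᵀP = [5.1250 -1.1250; -8.0000 0.0000]
S = R + BᵀPB = [2 0; 0 3] + [4.5625 -8.0000; -8.0000 16.0000] = [6.5625 -8.0000; -8.0000 19.0000]
BᵀPA = [1.9375 -13.6250; 4.0000 16.0000]
K = S⁻¹·BᵀPA = [1.1339 -2.1565; 0.6880 -0.0659]
A−BK = [-0.2580 0.0247; -3.1910 3.9464]
AᵀP(A−BK) = [23.6138 -30.9331; -30.9331 43.9217]
P' = Q + AᵀP(A−BK) = [26.8638 -31.9331; -31.9331 44.9217]
tr(P') = 71.7855

71.7855


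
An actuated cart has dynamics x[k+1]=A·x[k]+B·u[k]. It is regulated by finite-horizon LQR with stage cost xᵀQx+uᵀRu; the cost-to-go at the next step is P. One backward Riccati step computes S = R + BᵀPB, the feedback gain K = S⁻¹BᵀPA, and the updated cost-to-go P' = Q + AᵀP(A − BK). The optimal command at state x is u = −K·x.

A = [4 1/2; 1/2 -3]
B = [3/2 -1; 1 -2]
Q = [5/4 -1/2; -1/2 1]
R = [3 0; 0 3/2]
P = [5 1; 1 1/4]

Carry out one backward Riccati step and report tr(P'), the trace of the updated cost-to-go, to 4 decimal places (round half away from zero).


10.0763

BᵀP = [8.5000 1.7500; -7.0000 -1.5000]
S = R + BᵀPB = [3 0; 0 3/2] + [14.5000 -12.0000; -12.0000 10.0000] = [17.5000 -12.0000; -12.0000 11.5000]
BᵀPA = [34.8750 -1.0000; -28.7500 1.0000]
K = S⁻¹·BᵀPA = [0.9793 0.0087; -1.4782 0.0961]
A−BK = [1.0529 0.5830; -3.4356 -2.8166]
AᵀP(A−BK) = [7.4136 0.3324; 0.3324 0.4127]
P' = Q + AᵀP(A−BK) = [8.6636 -0.1676; -0.1676 1.4127]
tr(P') = 10.0763


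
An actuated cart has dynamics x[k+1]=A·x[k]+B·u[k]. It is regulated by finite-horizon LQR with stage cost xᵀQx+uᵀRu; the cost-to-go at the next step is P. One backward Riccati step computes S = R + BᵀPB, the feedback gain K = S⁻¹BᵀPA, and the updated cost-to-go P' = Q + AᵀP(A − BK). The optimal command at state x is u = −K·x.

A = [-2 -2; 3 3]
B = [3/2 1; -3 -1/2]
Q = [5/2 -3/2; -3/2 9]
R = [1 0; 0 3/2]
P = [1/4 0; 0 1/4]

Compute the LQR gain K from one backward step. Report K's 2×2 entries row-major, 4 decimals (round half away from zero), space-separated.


BᵀP = [0.3750 -0.7500; 0.2500 -0.1250]
S = R + BᵀPB = [1 0; 0 3/2] + [2.8125 0.7500; 0.7500 0.3125] = [3.8125 0.7500; 0.7500 1.8125]
BᵀPA = [-3.0000 -3.0000; -0.8750 -0.8750]
K = S⁻¹·BᵀPA = [-0.7532 -0.7532; -0.1711 -0.1711]
A−BK = [-0.6991 -0.6991; 0.6548 0.6548]
AᵀP(A−BK) = [0.8406 0.8406; 0.8406 0.8406]
P' = Q + AᵀP(A−BK) = [3.3406 -0.6594; -0.6594 9.8406]
tr(P') = 13.1812

-0.7532 -0.7532 -0.1711 -0.1711


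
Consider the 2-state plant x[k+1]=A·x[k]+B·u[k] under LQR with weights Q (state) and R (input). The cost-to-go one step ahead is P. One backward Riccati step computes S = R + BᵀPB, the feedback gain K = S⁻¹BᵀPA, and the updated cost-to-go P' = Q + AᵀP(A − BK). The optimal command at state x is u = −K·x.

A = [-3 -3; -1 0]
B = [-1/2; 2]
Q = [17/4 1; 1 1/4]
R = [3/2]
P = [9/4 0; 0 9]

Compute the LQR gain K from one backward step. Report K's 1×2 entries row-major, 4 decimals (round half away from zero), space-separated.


-0.3842 0.0887

BᵀP = [-1.1250 18.0000]
S = R + BᵀPB = [3/2] + [36.5625] = [38.0625]
BᵀPA = [-14.6250 3.3750]
K = S⁻¹·BᵀPA = [-0.3842 0.0887]
A−BK = [-3.1921 -2.9557; -0.2315 -0.1773]
AᵀP(A−BK) = [23.6305 21.5468; 21.5468 19.9507]
P' = Q + AᵀP(A−BK) = [27.8805 22.5468; 22.5468 20.2007]
tr(P') = 48.0813
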